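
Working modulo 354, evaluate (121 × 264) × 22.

78

121 × 264 = 31944 ≡ 84 (mod 354)
84 × 22 = 1848 ≡ 78 (mod 354)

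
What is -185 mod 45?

-185 = -5*45 + 40, so -185 ≡ 40 (mod 45).

40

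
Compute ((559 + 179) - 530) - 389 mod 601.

420

559 + 179 = 738 ≡ 137 (mod 601)
137 - 530 = -393 ≡ 208 (mod 601)
208 - 389 = -181 ≡ 420 (mod 601)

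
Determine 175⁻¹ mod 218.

Apply the Euclidean algorithm and back-substitute:
218 = 1*175 + 43
175 = 4*43 + 3
43 = 14*3 + 1
3 = 3*1 + 0
gcd(175, 218) = 1, so the inverse exists.
Back-substitute for 1:
1 = 1*43 − 14*3
  = −14*175 + 57*43
  = 57*218 − 71*175
So 175⁻¹ ≡ −71 ≡ 147 (mod 218).

147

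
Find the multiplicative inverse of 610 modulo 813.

4

Apply the Euclidean algorithm and back-substitute:
813 = 1×610 + 203
610 = 3×203 + 1
203 = 203×1 + 0
gcd(610, 813) = 1, so the inverse exists.
Bézout: 1 = −3×813 + 4×610.
So 610⁻¹ ≡ 4 (mod 813).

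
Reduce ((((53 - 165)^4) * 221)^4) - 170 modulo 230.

53 - 165 = -112 ≡ 118 (mod 230)
(118)^4 ≡ 196 (mod 230)
196 * 221 = 43316 ≡ 76 (mod 230)
(76)^4 ≡ 216 (mod 230)
216 - 170 = 46

46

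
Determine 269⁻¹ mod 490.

439

Apply the Euclidean algorithm and back-substitute:
490 = 1×269 + 221
269 = 1×221 + 48
221 = 4×48 + 29
48 = 1×29 + 19
29 = 1×19 + 10
19 = 1×10 + 9
10 = 1×9 + 1
9 = 9×1 + 0
gcd(269, 490) = 1, so the inverse exists.
Back-substitute for 1:
1 = 1×10 − 1×9
  = −1×19 + 2×10
  = 2×29 − 3×19
  = −3×48 + 5×29
  = 5×221 − 23×48
  = −23×269 + 28×221
  = 28×490 − 51×269
So 269⁻¹ ≡ −51 ≡ 439 (mod 490).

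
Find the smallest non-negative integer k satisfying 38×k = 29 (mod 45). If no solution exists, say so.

28

gcd(38, 45) = 1, so a unique solution mod 45 exists.
38⁻¹ ≡ 32 (mod 45).
k ≡ 32×29 ≡ 28 (mod 45).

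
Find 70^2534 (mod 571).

70^1 ≡ 70 (mod 571)
70^2 ≡ 70^2 = 4900 ≡ 332 (mod 571)
70^4 ≡ 332^2 = 110224 ≡ 21 (mod 571)
70^8 ≡ 21^2 = 441 (mod 571)
70^16 ≡ 441^2 = 194481 ≡ 341 (mod 571)
70^32 ≡ 341^2 = 116281 ≡ 368 (mod 571)
70^64 ≡ 368^2 = 135424 ≡ 97 (mod 571)
70^128 ≡ 97^2 = 9409 ≡ 273 (mod 571)
70^256 ≡ 273^2 = 74529 ≡ 299 (mod 571)
70^512 ≡ 299^2 = 89401 ≡ 325 (mod 571)
70^1024 ≡ 325^2 = 105625 ≡ 561 (mod 571)
70^2048 ≡ 561^2 = 314721 ≡ 100 (mod 571)
70^2534 = 70^2048 × 70^256 × 70^128 × 70^64 × 70^32 × 70^4 × 70^2 ≡ 100 × 299 × 273 × 97 × 368 × 21 × 332 (mod 571).
Accumulate the product:
100 × 299 = 29900 ≡ 208
208 × 273 = 56784 ≡ 255
255 × 97 = 24735 ≡ 182
182 × 368 = 66976 ≡ 169
169 × 21 = 3549 ≡ 123
123 × 332 = 40836 ≡ 295

295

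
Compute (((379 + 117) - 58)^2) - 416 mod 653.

99

379 + 117 = 496
496 - 58 = 438
(438)^2 ≡ 515 (mod 653)
515 - 416 = 99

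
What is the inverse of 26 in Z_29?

19

29 = 1×26 + 3
26 = 8×3 + 2
3 = 1×2 + 1
2 = 2×1 + 0
gcd(26, 29) = 1, so the inverse exists.
Back-substitute for 1:
1 = 1×3 − 1×2
  = −1×26 + 9×3
  = 9×29 − 10×26
So 26⁻¹ ≡ −10 ≡ 19 (mod 29).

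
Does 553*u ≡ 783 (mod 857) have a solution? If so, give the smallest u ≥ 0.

378

gcd(553, 857) = 1, so a unique solution mod 857 exists.
553⁻¹ ≡ 296 (mod 857).
u ≡ 296*783 ≡ 378 (mod 857).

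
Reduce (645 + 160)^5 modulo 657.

645 + 160 = 805 ≡ 148 (mod 657)
(148)^5 ≡ 178 (mod 657)

178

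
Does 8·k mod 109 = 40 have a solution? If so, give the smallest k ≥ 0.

5

gcd(8, 109) = 1, so a unique solution mod 109 exists.
8⁻¹ ≡ 41 (mod 109).
k ≡ 41·40 ≡ 5 (mod 109).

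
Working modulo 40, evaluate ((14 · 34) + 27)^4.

14 · 34 = 476 ≡ 36 (mod 40)
36 + 27 = 63 ≡ 23 (mod 40)
(23)^4 ≡ 1 (mod 40)

1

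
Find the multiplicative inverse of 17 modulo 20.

By the extended Euclidean algorithm:
20 = 1*17 + 3
17 = 5*3 + 2
3 = 1*2 + 1
2 = 2*1 + 0
gcd(17, 20) = 1, so the inverse exists.
Back-substitute for 1:
1 = 1*3 − 1*2
  = −1*17 + 6*3
  = 6*20 − 7*17
So 17⁻¹ ≡ −7 ≡ 13 (mod 20).

13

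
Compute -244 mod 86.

-244 = -3×86 + 14, so -244 ≡ 14 (mod 86).

14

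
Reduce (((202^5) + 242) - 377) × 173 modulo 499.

(202)^5 ≡ 452 (mod 499)
452 + 242 = 694 ≡ 195 (mod 499)
195 - 377 = -182 ≡ 317 (mod 499)
317 × 173 = 54841 ≡ 450 (mod 499)

450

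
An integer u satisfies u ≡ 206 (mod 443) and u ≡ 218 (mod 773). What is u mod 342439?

443⁻¹ mod 773: 443·602 ≡ 1 (mod 773), so 443⁻¹ ≡ 602.
u = 206 + 443·((218 − 206)·602 mod 773) = 206 + 443·267 = 118487.
Check: 118487 mod 443 = 206, 118487 mod 773 = 218. ✓

118487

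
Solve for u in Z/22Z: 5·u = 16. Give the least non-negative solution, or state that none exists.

12

gcd(5, 22) = 1, so a unique solution mod 22 exists.
5⁻¹ ≡ 9 (mod 22).
u ≡ 9·16 ≡ 12 (mod 22).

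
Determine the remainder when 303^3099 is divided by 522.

441

By square-and-multiply:
3099 in binary is 110000011011, i.e. 3099 = 2048 + 1024 + 16 + 8 + 2 + 1.
303^1 ≡ 303 (mod 522)
303^2 ≡ 303^2 = 91809 ≡ 459 (mod 522)
303^4 ≡ 459^2 = 210681 ≡ 315 (mod 522)
303^8 ≡ 315^2 = 99225 ≡ 45 (mod 522)
303^16 ≡ 45^2 = 2025 ≡ 459 (mod 522)
303^32 ≡ 459^2 = 210681 ≡ 315 (mod 522)
303^64 ≡ 315^2 = 99225 ≡ 45 (mod 522)
303^128 ≡ 45^2 = 2025 ≡ 459 (mod 522)
303^256 ≡ 459^2 = 210681 ≡ 315 (mod 522)
303^512 ≡ 315^2 = 99225 ≡ 45 (mod 522)
303^1024 ≡ 45^2 = 2025 ≡ 459 (mod 522)
303^2048 ≡ 459^2 = 210681 ≡ 315 (mod 522)
303^3099 = 303^2048 · 303^1024 · 303^16 · 303^8 · 303^2 · 303^1 ≡ 315 · 459 · 459 · 45 · 459 · 303 (mod 522).
Accumulate the product:
315 · 459 = 144585 ≡ 513
513 · 459 = 235467 ≡ 45
45 · 45 = 2025 ≡ 459
459 · 459 = 210681 ≡ 315
315 · 303 = 95445 ≡ 441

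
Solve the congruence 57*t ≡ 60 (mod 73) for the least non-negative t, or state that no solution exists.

51

gcd(57, 73) = 1, so a unique solution mod 73 exists.
57⁻¹ ≡ 41 (mod 73).
t ≡ 41*60 ≡ 51 (mod 73).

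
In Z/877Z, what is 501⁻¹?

870

Apply the Euclidean algorithm and back-substitute:
877 = 1·501 + 376
501 = 1·376 + 125
376 = 3·125 + 1
125 = 125·1 + 0
gcd(501, 877) = 1, so the inverse exists.
Back-substitute for 1:
1 = 1·376 − 3·125
  = −3·501 + 4·376
  = 4·877 − 7·501
So 501⁻¹ ≡ −7 ≡ 870 (mod 877).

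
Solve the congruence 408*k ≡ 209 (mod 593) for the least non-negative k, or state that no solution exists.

gcd(408, 593) = 1, so a unique solution mod 593 exists.
408⁻¹ ≡ 359 (mod 593).
k ≡ 359*209 ≡ 313 (mod 593).

313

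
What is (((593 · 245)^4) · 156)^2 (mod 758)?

584

593 · 245 = 145285 ≡ 507 (mod 758)
(507)^4 ≡ 747 (mod 758)
747 · 156 = 116532 ≡ 558 (mod 758)
(558)^2 ≡ 584 (mod 758)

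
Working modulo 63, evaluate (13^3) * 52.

25

(13)^3 ≡ 55 (mod 63)
55 * 52 = 2860 ≡ 25 (mod 63)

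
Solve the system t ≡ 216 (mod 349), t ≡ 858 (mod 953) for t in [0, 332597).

276275

349⁻¹ mod 953: 349*71 ≡ 1 (mod 953), so 349⁻¹ ≡ 71.
t = 216 + 349*((858 − 216)*71 mod 953) = 216 + 349*791 = 276275.
Check: 276275 mod 349 = 216, 276275 mod 953 = 858. ✓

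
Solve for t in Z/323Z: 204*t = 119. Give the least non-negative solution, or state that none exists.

18

gcd(204, 323) = 17, and 17 | 119, so solutions exist.
Divide through by 17: 12*t ≡ 7 mod 19.
12⁻¹ ≡ 8 (mod 19).
t ≡ 8*7 ≡ 18 (mod 19).
The smallest non-negative solution is t = 18.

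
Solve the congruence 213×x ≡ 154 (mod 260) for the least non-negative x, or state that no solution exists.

gcd(213, 260) = 1, so a unique solution mod 260 exists.
213⁻¹ ≡ 177 (mod 260).
x ≡ 177×154 ≡ 218 (mod 260).

218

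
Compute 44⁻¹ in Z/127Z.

127 = 2×44 + 39
44 = 1×39 + 5
39 = 7×5 + 4
5 = 1×4 + 1
4 = 4×1 + 0
gcd(44, 127) = 1, so the inverse exists.
Bézout: 1 = −9×127 + 26×44.
So 44⁻¹ ≡ 26 (mod 127).

26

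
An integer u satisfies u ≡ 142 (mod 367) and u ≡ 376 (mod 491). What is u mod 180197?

367⁻¹ mod 491: 367·392 ≡ 1 (mod 491), so 367⁻¹ ≡ 392.
u = 142 + 367·((376 − 142)·392 mod 491) = 142 + 367·402 = 147676.
Check: 147676 mod 367 = 142, 147676 mod 491 = 376. ✓

147676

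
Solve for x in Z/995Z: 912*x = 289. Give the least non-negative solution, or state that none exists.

512

gcd(912, 995) = 1, so a unique solution mod 995 exists.
912⁻¹ ≡ 983 (mod 995).
x ≡ 983*289 ≡ 512 (mod 995).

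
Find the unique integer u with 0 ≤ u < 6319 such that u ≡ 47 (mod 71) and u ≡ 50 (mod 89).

5301

71⁻¹ mod 89: 71×84 ≡ 1 (mod 89), so 71⁻¹ ≡ 84.
u = 47 + 71×((50 − 47)×84 mod 89) = 47 + 71×74 = 5301.
Check: 5301 mod 71 = 47, 5301 mod 89 = 50. ✓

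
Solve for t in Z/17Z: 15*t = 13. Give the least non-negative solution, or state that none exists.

2

gcd(15, 17) = 1, so a unique solution mod 17 exists.
15⁻¹ ≡ 8 (mod 17).
t ≡ 8*13 ≡ 2 (mod 17).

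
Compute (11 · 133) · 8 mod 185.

11 · 133 = 1463 ≡ 168 (mod 185)
168 · 8 = 1344 ≡ 49 (mod 185)

49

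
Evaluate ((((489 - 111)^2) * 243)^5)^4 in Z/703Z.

489 - 111 = 378
(378)^2 ≡ 175 (mod 703)
175 * 243 = 42525 ≡ 345 (mod 703)
(345)^5 ≡ 414 (mod 703)
(414)^4 ≡ 218 (mod 703)

218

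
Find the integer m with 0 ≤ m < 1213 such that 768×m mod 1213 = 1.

1213 = 1*768 + 445
768 = 1*445 + 323
445 = 1*323 + 122
323 = 2*122 + 79
122 = 1*79 + 43
79 = 1*43 + 36
43 = 1*36 + 7
36 = 5*7 + 1
7 = 7*1 + 0
gcd(768, 1213) = 1, so the inverse exists.
Back-substitute for 1:
1 = 1*36 − 5*7
  = −5*43 + 6*36
  = 6*79 − 11*43
  = −11*122 + 17*79
  = 17*323 − 45*122
  = −45*445 + 62*323
  = 62*768 − 107*445
  = −107*1213 + 169*768
So 768⁻¹ ≡ 169 (mod 1213).

169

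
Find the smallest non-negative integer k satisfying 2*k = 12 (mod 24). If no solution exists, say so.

6

gcd(2, 24) = 2, and 2 | 12, so solutions exist.
Divide through by 2: 1*k mod 12 = 6.
1⁻¹ ≡ 1 (mod 12).
k ≡ 1*6 ≡ 6 (mod 12).
The smallest non-negative solution is k = 6.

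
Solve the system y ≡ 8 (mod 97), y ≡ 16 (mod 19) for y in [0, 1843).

396

97⁻¹ mod 19: 97*10 ≡ 1 (mod 19), so 97⁻¹ ≡ 10.
y = 8 + 97*((16 − 8)*10 mod 19) = 8 + 97*4 = 396.
Check: 396 mod 97 = 8, 396 mod 19 = 16. ✓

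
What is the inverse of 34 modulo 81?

Apply the Euclidean algorithm and back-substitute:
81 = 2·34 + 13
34 = 2·13 + 8
13 = 1·8 + 5
8 = 1·5 + 3
5 = 1·3 + 2
3 = 1·2 + 1
2 = 2·1 + 0
gcd(34, 81) = 1, so the inverse exists.
Bézout: 1 = −13·81 + 31·34.
So 34⁻¹ ≡ 31 (mod 81).

31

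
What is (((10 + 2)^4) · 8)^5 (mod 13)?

10 + 2 = 12
(12)^4 ≡ 1 (mod 13)
1 · 8 = 8
(8)^5 ≡ 8 (mod 13)

8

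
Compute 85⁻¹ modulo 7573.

4722

Run the extended Euclidean algorithm:
7573 = 89×85 + 8
85 = 10×8 + 5
8 = 1×5 + 3
5 = 1×3 + 2
3 = 1×2 + 1
2 = 2×1 + 0
gcd(85, 7573) = 1, so the inverse exists.
Bézout: 1 = 32×7573 − 2851×85.
So 85⁻¹ ≡ −2851 ≡ 4722 (mod 7573).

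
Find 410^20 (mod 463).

81

20 in binary is 10100, i.e. 20 = 16 + 4.
410^1 ≡ 410 (mod 463)
410^2 ≡ 410^2 = 168100 ≡ 31 (mod 463)
410^4 ≡ 31^2 = 961 ≡ 35 (mod 463)
410^8 ≡ 35^2 = 1225 ≡ 299 (mod 463)
410^16 ≡ 299^2 = 89401 ≡ 42 (mod 463)
410^20 = 410^16 × 410^4 ≡ 42 × 35 (mod 463).
42 × 35 = 1470 ≡ 81 (mod 463).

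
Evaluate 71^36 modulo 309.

36 in binary is 100100, i.e. 36 = 32 + 4.
71^1 ≡ 71 (mod 309)
71^2 ≡ 71^2 = 5041 ≡ 97 (mod 309)
71^4 ≡ 97^2 = 9409 ≡ 139 (mod 309)
71^8 ≡ 139^2 = 19321 ≡ 163 (mod 309)
71^16 ≡ 163^2 = 26569 ≡ 304 (mod 309)
71^32 ≡ 304^2 = 92416 ≡ 25 (mod 309)
71^36 = 71^32 × 71^4 ≡ 25 × 139 (mod 309).
25 × 139 = 3475 ≡ 76 (mod 309).

76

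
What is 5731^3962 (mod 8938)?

By square-and-multiply:
3962 in binary is 111101111010, i.e. 3962 = 2048 + 1024 + 512 + 256 + 64 + 32 + 16 + 8 + 2.
5731^1 ≡ 5731 (mod 8938)
5731^2 ≡ 5731^2 = 32844361 ≡ 6149 (mod 8938)
5731^4 ≡ 6149^2 = 37810201 ≡ 2461 (mod 8938)
5731^8 ≡ 2461^2 = 6056521 ≡ 5495 (mod 8938)
5731^16 ≡ 5495^2 = 30195025 ≡ 2461 (mod 8938)
5731^32 ≡ 2461^2 = 6056521 ≡ 5495 (mod 8938)
5731^64 ≡ 5495^2 = 30195025 ≡ 2461 (mod 8938)
5731^128 ≡ 2461^2 = 6056521 ≡ 5495 (mod 8938)
5731^256 ≡ 5495^2 = 30195025 ≡ 2461 (mod 8938)
5731^512 ≡ 2461^2 = 6056521 ≡ 5495 (mod 8938)
5731^1024 ≡ 5495^2 = 30195025 ≡ 2461 (mod 8938)
5731^2048 ≡ 2461^2 = 6056521 ≡ 5495 (mod 8938)
5731^3962 = 5731^2048 * 5731^1024 * 5731^512 * 5731^256 * 5731^64 * 5731^32 * 5731^16 * 5731^8 * 5731^2 ≡ 5495 * 2461 * 5495 * 2461 * 2461 * 5495 * 2461 * 5495 * 6149 (mod 8938).
Accumulate the product:
5495 * 2461 = 13523195 ≡ 1
1 * 5495 = 5495
5495 * 2461 = 13523195 ≡ 1
1 * 2461 = 2461
2461 * 5495 = 13523195 ≡ 1
1 * 2461 = 2461
2461 * 5495 = 13523195 ≡ 1
1 * 6149 = 6149

6149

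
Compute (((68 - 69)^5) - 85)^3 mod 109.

68

68 - 69 = -1 ≡ 108 (mod 109)
(108)^5 ≡ 108 (mod 109)
108 - 85 = 23
(23)^3 ≡ 68 (mod 109)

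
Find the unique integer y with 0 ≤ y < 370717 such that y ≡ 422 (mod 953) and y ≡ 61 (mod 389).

208176

953⁻¹ mod 389: 953·369 ≡ 1 (mod 389), so 953⁻¹ ≡ 369.
y = 422 + 953·((61 − 422)·369 mod 389) = 422 + 953·218 = 208176.
Check: 208176 mod 953 = 422, 208176 mod 389 = 61. ✓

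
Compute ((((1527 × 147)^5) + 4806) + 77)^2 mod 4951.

1527 × 147 = 224469 ≡ 1674 (mod 4951)
(1674)^5 ≡ 4017 (mod 4951)
4017 + 4806 = 8823 ≡ 3872 (mod 4951)
3872 + 77 = 3949
(3949)^2 ≡ 3902 (mod 4951)

3902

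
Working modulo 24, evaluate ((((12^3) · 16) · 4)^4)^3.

0

(12)^3 ≡ 0 (mod 24)
0 · 16 = 0
0 · 4 = 0
(0)^4 ≡ 0 (mod 24)
(0)^3 ≡ 0 (mod 24)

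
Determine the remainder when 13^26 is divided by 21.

26 in binary is 11010, i.e. 26 = 16 + 8 + 2.
13^1 ≡ 13 (mod 21)
13^2 ≡ 13^2 = 169 ≡ 1 (mod 21)
13^4 ≡ 1^2 = 1 (mod 21)
13^8 ≡ 1^2 = 1 (mod 21)
13^16 ≡ 1^2 = 1 (mod 21)
13^26 = 13^16 · 13^8 · 13^2 ≡ 1 · 1 · 1 (mod 21).
Accumulate the product:
1 · 1 = 1
1 · 1 = 1

1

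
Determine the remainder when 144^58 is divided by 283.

150

By square-and-multiply:
58 in binary is 111010, i.e. 58 = 32 + 16 + 8 + 2.
144^1 ≡ 144 (mod 283)
144^2 ≡ 144^2 = 20736 ≡ 77 (mod 283)
144^4 ≡ 77^2 = 5929 ≡ 269 (mod 283)
144^8 ≡ 269^2 = 72361 ≡ 196 (mod 283)
144^16 ≡ 196^2 = 38416 ≡ 211 (mod 283)
144^32 ≡ 211^2 = 44521 ≡ 90 (mod 283)
144^58 = 144^32 · 144^16 · 144^8 · 144^2 ≡ 90 · 211 · 196 · 77 (mod 283).
Accumulate the product:
90 · 211 = 18990 ≡ 29
29 · 196 = 5684 ≡ 24
24 · 77 = 1848 ≡ 150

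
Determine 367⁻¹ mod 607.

564

Apply the Euclidean algorithm and back-substitute:
607 = 1*367 + 240
367 = 1*240 + 127
240 = 1*127 + 113
127 = 1*113 + 14
113 = 8*14 + 1
14 = 14*1 + 0
gcd(367, 607) = 1, so the inverse exists.
Back-substitute for 1:
1 = 1*113 − 8*14
  = −8*127 + 9*113
  = 9*240 − 17*127
  = −17*367 + 26*240
  = 26*607 − 43*367
So 367⁻¹ ≡ −43 ≡ 564 (mod 607).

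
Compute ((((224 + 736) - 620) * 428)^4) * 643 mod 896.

224 + 736 = 960 ≡ 64 (mod 896)
64 - 620 = -556 ≡ 340 (mod 896)
340 * 428 = 145520 ≡ 368 (mod 896)
(368)^4 ≡ 256 (mod 896)
256 * 643 = 164608 ≡ 640 (mod 896)

640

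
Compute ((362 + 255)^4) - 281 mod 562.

362 + 255 = 617 ≡ 55 (mod 562)
(55)^4 ≡ 141 (mod 562)
141 - 281 = -140 ≡ 422 (mod 562)

422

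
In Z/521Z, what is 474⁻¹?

133

521 = 1×474 + 47
474 = 10×47 + 4
47 = 11×4 + 3
4 = 1×3 + 1
3 = 3×1 + 0
gcd(474, 521) = 1, so the inverse exists.
Back-substitute for 1:
1 = 1×4 − 1×3
  = −1×47 + 12×4
  = 12×474 − 121×47
  = −121×521 + 133×474
So 474⁻¹ ≡ 133 (mod 521).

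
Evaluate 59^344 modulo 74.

71

Using repeated squaring:
344 in binary is 101011000, i.e. 344 = 256 + 64 + 16 + 8.
59^1 ≡ 59 (mod 74)
59^2 ≡ 59^2 = 3481 ≡ 3 (mod 74)
59^4 ≡ 3^2 = 9 (mod 74)
59^8 ≡ 9^2 = 81 ≡ 7 (mod 74)
59^16 ≡ 7^2 = 49 (mod 74)
59^32 ≡ 49^2 = 2401 ≡ 33 (mod 74)
59^64 ≡ 33^2 = 1089 ≡ 53 (mod 74)
59^128 ≡ 53^2 = 2809 ≡ 71 (mod 74)
59^256 ≡ 71^2 = 5041 ≡ 9 (mod 74)
59^344 = 59^256 × 59^64 × 59^16 × 59^8 ≡ 9 × 53 × 49 × 7 (mod 74).
Accumulate the product:
9 × 53 = 477 ≡ 33
33 × 49 = 1617 ≡ 63
63 × 7 = 441 ≡ 71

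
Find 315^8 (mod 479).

315^1 ≡ 315 (mod 479)
315^2 ≡ 315^2 = 99225 ≡ 72 (mod 479)
315^4 ≡ 72^2 = 5184 ≡ 394 (mod 479)
315^8 ≡ 394^2 = 155236 ≡ 40 (mod 479)
So 315^8 ≡ 40 (mod 479).

40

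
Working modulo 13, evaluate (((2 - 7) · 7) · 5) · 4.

2 - 7 = -5 ≡ 8 (mod 13)
8 · 7 = 56 ≡ 4 (mod 13)
4 · 5 = 20 ≡ 7 (mod 13)
7 · 4 = 28 ≡ 2 (mod 13)

2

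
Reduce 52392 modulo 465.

52392 = 112*465 + 312, so 52392 ≡ 312 (mod 465).

312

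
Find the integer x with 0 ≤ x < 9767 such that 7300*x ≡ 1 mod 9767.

4545

By the extended Euclidean algorithm:
9767 = 1×7300 + 2467
7300 = 2×2467 + 2366
2467 = 1×2366 + 101
2366 = 23×101 + 43
101 = 2×43 + 15
43 = 2×15 + 13
15 = 1×13 + 2
13 = 6×2 + 1
2 = 2×1 + 0
gcd(7300, 9767) = 1, so the inverse exists.
Back-substitute for 1:
1 = 1×13 − 6×2
  = −6×15 + 7×13
  = 7×43 − 20×15
  = −20×101 + 47×43
  = 47×2366 − 1101×101
  = −1101×2467 + 1148×2366
  = 1148×7300 − 3397×2467
  = −3397×9767 + 4545×7300
So 7300⁻¹ ≡ 4545 (mod 9767).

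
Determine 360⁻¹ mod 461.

By the extended Euclidean algorithm:
461 = 1×360 + 101
360 = 3×101 + 57
101 = 1×57 + 44
57 = 1×44 + 13
44 = 3×13 + 5
13 = 2×5 + 3
5 = 1×3 + 2
3 = 1×2 + 1
2 = 2×1 + 0
gcd(360, 461) = 1, so the inverse exists.
Bézout: 1 = −139×461 + 178×360.
So 360⁻¹ ≡ 178 (mod 461).

178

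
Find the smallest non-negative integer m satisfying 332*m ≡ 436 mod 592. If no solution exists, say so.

gcd(332, 592) = 4, and 4 | 436, so solutions exist.
Divide through by 4: 83*m ≡ 109 (mod 148).
83⁻¹ ≡ 107 (mod 148).
m ≡ 107*109 ≡ 119 (mod 148).
The smallest non-negative solution is m = 119.

119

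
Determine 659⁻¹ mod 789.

Run the extended Euclidean algorithm:
789 = 1×659 + 130
659 = 5×130 + 9
130 = 14×9 + 4
9 = 2×4 + 1
4 = 4×1 + 0
gcd(659, 789) = 1, so the inverse exists.
Back-substitute for 1:
1 = 1×9 − 2×4
  = −2×130 + 29×9
  = 29×659 − 147×130
  = −147×789 + 176×659
So 659⁻¹ ≡ 176 (mod 789).

176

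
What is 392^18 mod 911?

Compute successive squares:
18 in binary is 10010, i.e. 18 = 16 + 2.
392^1 ≡ 392 (mod 911)
392^2 ≡ 392^2 = 153664 ≡ 616 (mod 911)
392^4 ≡ 616^2 = 379456 ≡ 480 (mod 911)
392^8 ≡ 480^2 = 230400 ≡ 828 (mod 911)
392^16 ≡ 828^2 = 685584 ≡ 512 (mod 911)
392^18 = 392^16 · 392^2 ≡ 512 · 616 (mod 911).
512 · 616 = 315392 ≡ 186 (mod 911).

186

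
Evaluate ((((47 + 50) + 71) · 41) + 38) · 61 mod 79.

73

47 + 50 = 97 ≡ 18 (mod 79)
18 + 71 = 89 ≡ 10 (mod 79)
10 · 41 = 410 ≡ 15 (mod 79)
15 + 38 = 53
53 · 61 = 3233 ≡ 73 (mod 79)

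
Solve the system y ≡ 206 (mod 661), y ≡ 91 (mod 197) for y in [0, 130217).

661⁻¹ mod 197: 661×76 ≡ 1 (mod 197), so 661⁻¹ ≡ 76.
y = 206 + 661×((91 − 206)×76 mod 197) = 206 + 661×125 = 82831.

82831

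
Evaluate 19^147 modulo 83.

74

Using repeated squaring:
147 in binary is 10010011, i.e. 147 = 128 + 16 + 2 + 1.
19^1 ≡ 19 (mod 83)
19^2 ≡ 19^2 = 361 ≡ 29 (mod 83)
19^4 ≡ 29^2 = 841 ≡ 11 (mod 83)
19^8 ≡ 11^2 = 121 ≡ 38 (mod 83)
19^16 ≡ 38^2 = 1444 ≡ 33 (mod 83)
19^32 ≡ 33^2 = 1089 ≡ 10 (mod 83)
19^64 ≡ 10^2 = 100 ≡ 17 (mod 83)
19^128 ≡ 17^2 = 289 ≡ 40 (mod 83)
19^147 = 19^128 * 19^16 * 19^2 * 19^1 ≡ 40 * 33 * 29 * 19 (mod 83).
Accumulate the product:
40 * 33 = 1320 ≡ 75
75 * 29 = 2175 ≡ 17
17 * 19 = 323 ≡ 74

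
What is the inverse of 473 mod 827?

278

Apply the Euclidean algorithm and back-substitute:
827 = 1·473 + 354
473 = 1·354 + 119
354 = 2·119 + 116
119 = 1·116 + 3
116 = 38·3 + 2
3 = 1·2 + 1
2 = 2·1 + 0
gcd(473, 827) = 1, so the inverse exists.
Bézout: 1 = −159·827 + 278·473.
So 473⁻¹ ≡ 278 (mod 827).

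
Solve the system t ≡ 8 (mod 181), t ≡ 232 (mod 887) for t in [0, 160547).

181⁻¹ mod 887: 181×838 ≡ 1 (mod 887), so 181⁻¹ ≡ 838.
t = 8 + 181×((232 − 8)×838 mod 887) = 8 + 181×555 = 100463.
Check: 100463 mod 181 = 8, 100463 mod 887 = 232. ✓

100463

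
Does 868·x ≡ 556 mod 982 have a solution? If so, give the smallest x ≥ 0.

gcd(868, 982) = 2, and 2 | 556, so solutions exist.
Divide through by 2: 434·x ≡ 278 mod 491.
434⁻¹ ≡ 379 (mod 491).
x ≡ 379·278 ≡ 288 (mod 491).
The smallest non-negative solution is x = 288.

288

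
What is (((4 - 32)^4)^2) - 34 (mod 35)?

4 - 32 = -28 ≡ 7 (mod 35)
(7)^4 ≡ 21 (mod 35)
(21)^2 ≡ 21 (mod 35)
21 - 34 = -13 ≡ 22 (mod 35)

22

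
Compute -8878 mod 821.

-8878 = -11×821 + 153, so -8878 ≡ 153 (mod 821).

153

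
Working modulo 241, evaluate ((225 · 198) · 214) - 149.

73

225 · 198 = 44550 ≡ 206 (mod 241)
206 · 214 = 44084 ≡ 222 (mod 241)
222 - 149 = 73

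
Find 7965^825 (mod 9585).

By square-and-multiply:
825 in binary is 1100111001, i.e. 825 = 512 + 256 + 32 + 16 + 8 + 1.
7965^1 ≡ 7965 (mod 9585)
7965^2 ≡ 7965^2 = 63441225 ≡ 7695 (mod 9585)
7965^4 ≡ 7695^2 = 59213025 ≡ 6480 (mod 9585)
7965^8 ≡ 6480^2 = 41990400 ≡ 8100 (mod 9585)
7965^16 ≡ 8100^2 = 65610000 ≡ 675 (mod 9585)
7965^32 ≡ 675^2 = 455625 ≡ 5130 (mod 9585)
7965^64 ≡ 5130^2 = 26316900 ≡ 6075 (mod 9585)
7965^128 ≡ 6075^2 = 36905625 ≡ 3375 (mod 9585)
7965^256 ≡ 3375^2 = 11390625 ≡ 3645 (mod 9585)
7965^512 ≡ 3645^2 = 13286025 ≡ 1215 (mod 9585)
7965^825 = 7965^512 * 7965^256 * 7965^32 * 7965^16 * 7965^8 * 7965^1 ≡ 1215 * 3645 * 5130 * 675 * 8100 * 7965 (mod 9585).
Accumulate the product:
1215 * 3645 = 4428675 ≡ 405
405 * 5130 = 2077650 ≡ 7290
7290 * 675 = 4920750 ≡ 3645
3645 * 8100 = 29524500 ≡ 2700
2700 * 7965 = 21505500 ≡ 6345

6345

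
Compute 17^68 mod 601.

277

Compute successive squares:
17^1 ≡ 17 (mod 601)
17^2 ≡ 17^2 = 289 (mod 601)
17^4 ≡ 289^2 = 83521 ≡ 583 (mod 601)
17^8 ≡ 583^2 = 339889 ≡ 324 (mod 601)
17^16 ≡ 324^2 = 104976 ≡ 402 (mod 601)
17^32 ≡ 402^2 = 161604 ≡ 536 (mod 601)
17^64 ≡ 536^2 = 287296 ≡ 18 (mod 601)
17^68 = 17^64 * 17^4 ≡ 18 * 583 (mod 601).
18 * 583 = 10494 ≡ 277 (mod 601).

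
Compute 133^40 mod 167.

40 in binary is 101000, i.e. 40 = 32 + 8.
133^1 ≡ 133 (mod 167)
133^2 ≡ 133^2 = 17689 ≡ 154 (mod 167)
133^4 ≡ 154^2 = 23716 ≡ 2 (mod 167)
133^8 ≡ 2^2 = 4 (mod 167)
133^16 ≡ 4^2 = 16 (mod 167)
133^32 ≡ 16^2 = 256 ≡ 89 (mod 167)
133^40 = 133^32 · 133^8 ≡ 89 · 4 (mod 167).
89 · 4 = 356 ≡ 22 (mod 167).

22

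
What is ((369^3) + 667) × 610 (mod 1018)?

(369)^3 ≡ 19 (mod 1018)
19 + 667 = 686
686 × 610 = 418460 ≡ 62 (mod 1018)

62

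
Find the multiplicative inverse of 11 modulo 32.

3

Apply the Euclidean algorithm and back-substitute:
32 = 2×11 + 10
11 = 1×10 + 1
10 = 10×1 + 0
gcd(11, 32) = 1, so the inverse exists.
Back-substitute for 1:
1 = 1×11 − 1×10
  = −1×32 + 3×11
So 11⁻¹ ≡ 3 (mod 32).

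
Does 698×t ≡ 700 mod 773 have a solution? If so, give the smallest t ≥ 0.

gcd(698, 773) = 1, so a unique solution mod 773 exists.
698⁻¹ ≡ 639 (mod 773).
t ≡ 639×700 ≡ 506 (mod 773).

506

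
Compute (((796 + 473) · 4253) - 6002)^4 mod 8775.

796 + 473 = 1269
1269 · 4253 = 5397057 ≡ 432 (mod 8775)
432 - 6002 = -5570 ≡ 3205 (mod 8775)
(3205)^4 ≡ 100 (mod 8775)

100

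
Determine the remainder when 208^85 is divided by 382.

6

Compute successive squares:
208^1 ≡ 208 (mod 382)
208^2 ≡ 208^2 = 43264 ≡ 98 (mod 382)
208^4 ≡ 98^2 = 9604 ≡ 54 (mod 382)
208^8 ≡ 54^2 = 2916 ≡ 242 (mod 382)
208^16 ≡ 242^2 = 58564 ≡ 118 (mod 382)
208^32 ≡ 118^2 = 13924 ≡ 172 (mod 382)
208^64 ≡ 172^2 = 29584 ≡ 170 (mod 382)
208^85 = 208^64 · 208^16 · 208^4 · 208^1 ≡ 170 · 118 · 54 · 208 (mod 382).
Accumulate the product:
170 · 118 = 20060 ≡ 196
196 · 54 = 10584 ≡ 270
270 · 208 = 56160 ≡ 6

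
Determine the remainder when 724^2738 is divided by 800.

724^1 ≡ 724 (mod 800)
724^2 ≡ 724^2 = 524176 ≡ 176 (mod 800)
724^4 ≡ 176^2 = 30976 ≡ 576 (mod 800)
724^8 ≡ 576^2 = 331776 ≡ 576 (mod 800)
724^16 ≡ 576^2 = 331776 ≡ 576 (mod 800)
724^32 ≡ 576^2 = 331776 ≡ 576 (mod 800)
724^64 ≡ 576^2 = 331776 ≡ 576 (mod 800)
724^128 ≡ 576^2 = 331776 ≡ 576 (mod 800)
724^256 ≡ 576^2 = 331776 ≡ 576 (mod 800)
724^512 ≡ 576^2 = 331776 ≡ 576 (mod 800)
724^1024 ≡ 576^2 = 331776 ≡ 576 (mod 800)
724^2048 ≡ 576^2 = 331776 ≡ 576 (mod 800)
724^2738 = 724^2048 · 724^512 · 724^128 · 724^32 · 724^16 · 724^2 ≡ 576 · 576 · 576 · 576 · 576 · 176 (mod 800).
Accumulate the product:
576 · 576 = 331776 ≡ 576
576 · 576 = 331776 ≡ 576
576 · 576 = 331776 ≡ 576
576 · 576 = 331776 ≡ 576
576 · 176 = 101376 ≡ 576

576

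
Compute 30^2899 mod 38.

2899 in binary is 101101010011, i.e. 2899 = 2048 + 512 + 256 + 64 + 16 + 2 + 1.
30^1 ≡ 30 (mod 38)
30^2 ≡ 30^2 = 900 ≡ 26 (mod 38)
30^4 ≡ 26^2 = 676 ≡ 30 (mod 38)
30^8 ≡ 30^2 = 900 ≡ 26 (mod 38)
30^16 ≡ 26^2 = 676 ≡ 30 (mod 38)
30^32 ≡ 30^2 = 900 ≡ 26 (mod 38)
30^64 ≡ 26^2 = 676 ≡ 30 (mod 38)
30^128 ≡ 30^2 = 900 ≡ 26 (mod 38)
30^256 ≡ 26^2 = 676 ≡ 30 (mod 38)
30^512 ≡ 30^2 = 900 ≡ 26 (mod 38)
30^1024 ≡ 26^2 = 676 ≡ 30 (mod 38)
30^2048 ≡ 30^2 = 900 ≡ 26 (mod 38)
30^2899 = 30^2048 · 30^512 · 30^256 · 30^64 · 30^16 · 30^2 · 30^1 ≡ 26 · 26 · 30 · 30 · 30 · 26 · 30 (mod 38).
Accumulate the product:
26 · 26 = 676 ≡ 30
30 · 30 = 900 ≡ 26
26 · 30 = 780 ≡ 20
20 · 30 = 600 ≡ 30
30 · 26 = 780 ≡ 20
20 · 30 = 600 ≡ 30

30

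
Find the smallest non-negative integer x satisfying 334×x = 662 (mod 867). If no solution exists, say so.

gcd(334, 867) = 1, so a unique solution mod 867 exists.
334⁻¹ ≡ 745 (mod 867).
x ≡ 745×662 ≡ 734 (mod 867).

734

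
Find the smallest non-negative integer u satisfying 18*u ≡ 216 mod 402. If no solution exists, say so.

gcd(18, 402) = 6, and 6 | 216, so solutions exist.
Divide through by 6: 3*u ≡ 36 (mod 67).
3⁻¹ ≡ 45 (mod 67).
u ≡ 45*36 ≡ 12 (mod 67).
The smallest non-negative solution is u = 12.

12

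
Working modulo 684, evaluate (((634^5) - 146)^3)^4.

676

(634)^5 ≡ 448 (mod 684)
448 - 146 = 302
(302)^3 ≡ 296 (mod 684)
(296)^4 ≡ 676 (mod 684)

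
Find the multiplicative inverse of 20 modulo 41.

41 = 2·20 + 1
20 = 20·1 + 0
gcd(20, 41) = 1, so the inverse exists.
Back-substitute for 1:
1 = 1·41 − 2·20
So 20⁻¹ ≡ −2 ≡ 39 (mod 41).

39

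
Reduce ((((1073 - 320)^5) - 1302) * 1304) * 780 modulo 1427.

1362

1073 - 320 = 753
(753)^5 ≡ 108 (mod 1427)
108 - 1302 = -1194 ≡ 233 (mod 1427)
233 * 1304 = 303832 ≡ 1308 (mod 1427)
1308 * 780 = 1020240 ≡ 1362 (mod 1427)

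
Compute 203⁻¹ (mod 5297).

835

By the extended Euclidean algorithm:
5297 = 26×203 + 19
203 = 10×19 + 13
19 = 1×13 + 6
13 = 2×6 + 1
6 = 6×1 + 0
gcd(203, 5297) = 1, so the inverse exists.
Bézout: 1 = −32×5297 + 835×203.
So 203⁻¹ ≡ 835 (mod 5297).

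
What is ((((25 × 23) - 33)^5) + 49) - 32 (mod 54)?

25 × 23 = 575 ≡ 35 (mod 54)
35 - 33 = 2
(2)^5 ≡ 32 (mod 54)
32 + 49 = 81 ≡ 27 (mod 54)
27 - 32 = -5 ≡ 49 (mod 54)

49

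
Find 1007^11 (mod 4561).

4254

11 in binary is 1011, i.e. 11 = 8 + 2 + 1.
1007^1 ≡ 1007 (mod 4561)
1007^2 ≡ 1007^2 = 1014049 ≡ 1507 (mod 4561)
1007^4 ≡ 1507^2 = 2271049 ≡ 4232 (mod 4561)
1007^8 ≡ 4232^2 = 17909824 ≡ 3338 (mod 4561)
1007^11 = 1007^8 × 1007^2 × 1007^1 ≡ 3338 × 1507 × 1007 (mod 4561).
Accumulate the product:
3338 × 1507 = 5030366 ≡ 4144
4144 × 1007 = 4173008 ≡ 4254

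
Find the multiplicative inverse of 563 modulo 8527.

8527 = 15×563 + 82
563 = 6×82 + 71
82 = 1×71 + 11
71 = 6×11 + 5
11 = 2×5 + 1
5 = 5×1 + 0
gcd(563, 8527) = 1, so the inverse exists.
Bézout: 1 = 103×8527 − 1560×563.
So 563⁻¹ ≡ −1560 ≡ 6967 (mod 8527).

6967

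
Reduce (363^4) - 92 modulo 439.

(363)^4 ≡ 371 (mod 439)
371 - 92 = 279

279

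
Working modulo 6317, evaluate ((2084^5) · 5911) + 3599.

2815

(2084)^5 ≡ 3705 (mod 6317)
3705 · 5911 = 21900255 ≡ 5533 (mod 6317)
5533 + 3599 = 9132 ≡ 2815 (mod 6317)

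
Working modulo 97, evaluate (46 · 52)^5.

33

46 · 52 = 2392 ≡ 64 (mod 97)
(64)^5 ≡ 33 (mod 97)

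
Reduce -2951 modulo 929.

-2951 = -4*929 + 765, so -2951 ≡ 765 (mod 929).

765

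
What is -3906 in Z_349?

-3906 = -12*349 + 282, so -3906 ≡ 282 (mod 349).

282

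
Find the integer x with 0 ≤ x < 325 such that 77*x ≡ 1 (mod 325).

By the extended Euclidean algorithm:
325 = 4×77 + 17
77 = 4×17 + 9
17 = 1×9 + 8
9 = 1×8 + 1
8 = 8×1 + 0
gcd(77, 325) = 1, so the inverse exists.
Back-substitute for 1:
1 = 1×9 − 1×8
  = −1×17 + 2×9
  = 2×77 − 9×17
  = −9×325 + 38×77
So 77⁻¹ ≡ 38 (mod 325).

38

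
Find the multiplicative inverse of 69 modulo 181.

21

181 = 2·69 + 43
69 = 1·43 + 26
43 = 1·26 + 17
26 = 1·17 + 9
17 = 1·9 + 8
9 = 1·8 + 1
8 = 8·1 + 0
gcd(69, 181) = 1, so the inverse exists.
Bézout: 1 = −8·181 + 21·69.
So 69⁻¹ ≡ 21 (mod 181).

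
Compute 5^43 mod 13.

8

43 in binary is 101011, i.e. 43 = 32 + 8 + 2 + 1.
5^1 ≡ 5 (mod 13)
5^2 ≡ 5^2 = 25 ≡ 12 (mod 13)
5^4 ≡ 12^2 = 144 ≡ 1 (mod 13)
5^8 ≡ 1^2 = 1 (mod 13)
5^16 ≡ 1^2 = 1 (mod 13)
5^32 ≡ 1^2 = 1 (mod 13)
5^43 = 5^32 * 5^8 * 5^2 * 5^1 ≡ 1 * 1 * 12 * 5 (mod 13).
Accumulate the product:
1 * 1 = 1
1 * 12 = 12
12 * 5 = 60 ≡ 8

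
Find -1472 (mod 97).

-1472 = -16×97 + 80, so -1472 ≡ 80 (mod 97).

80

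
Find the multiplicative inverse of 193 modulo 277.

277 = 1·193 + 84
193 = 2·84 + 25
84 = 3·25 + 9
25 = 2·9 + 7
9 = 1·7 + 2
7 = 3·2 + 1
2 = 2·1 + 0
gcd(193, 277) = 1, so the inverse exists.
Back-substitute for 1:
1 = 1·7 − 3·2
  = −3·9 + 4·7
  = 4·25 − 11·9
  = −11·84 + 37·25
  = 37·193 − 85·84
  = −85·277 + 122·193
So 193⁻¹ ≡ 122 (mod 277).

122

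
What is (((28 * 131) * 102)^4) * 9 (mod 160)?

64

28 * 131 = 3668 ≡ 148 (mod 160)
148 * 102 = 15096 ≡ 56 (mod 160)
(56)^4 ≡ 96 (mod 160)
96 * 9 = 864 ≡ 64 (mod 160)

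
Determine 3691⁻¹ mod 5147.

Run the extended Euclidean algorithm:
5147 = 1*3691 + 1456
3691 = 2*1456 + 779
1456 = 1*779 + 677
779 = 1*677 + 102
677 = 6*102 + 65
102 = 1*65 + 37
65 = 1*37 + 28
37 = 1*28 + 9
28 = 3*9 + 1
9 = 9*1 + 0
gcd(3691, 5147) = 1, so the inverse exists.
Back-substitute for 1:
1 = 1*28 − 3*9
  = −3*37 + 4*28
  = 4*65 − 7*37
  = −7*102 + 11*65
  = 11*677 − 73*102
  = −73*779 + 84*677
  = 84*1456 − 157*779
  = −157*3691 + 398*1456
  = 398*5147 − 555*3691
So 3691⁻¹ ≡ −555 ≡ 4592 (mod 5147).

4592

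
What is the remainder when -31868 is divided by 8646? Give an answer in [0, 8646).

-31868 = -4×8646 + 2716, so -31868 ≡ 2716 (mod 8646).

2716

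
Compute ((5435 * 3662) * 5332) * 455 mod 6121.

3796

5435 * 3662 = 19902970 ≡ 3599 (mod 6121)
3599 * 5332 = 19189868 ≡ 533 (mod 6121)
533 * 455 = 242515 ≡ 3796 (mod 6121)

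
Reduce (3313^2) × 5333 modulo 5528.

(3313)^2 ≡ 2889 (mod 5528)
2889 × 5333 = 15407037 ≡ 501 (mod 5528)

501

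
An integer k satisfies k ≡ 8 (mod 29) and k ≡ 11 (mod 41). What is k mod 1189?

298

29⁻¹ mod 41: 29*17 ≡ 1 (mod 41), so 29⁻¹ ≡ 17.
k = 8 + 29*((11 − 8)*17 mod 41) = 8 + 29*10 = 298.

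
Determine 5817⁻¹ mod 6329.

Apply the Euclidean algorithm and back-substitute:
6329 = 1*5817 + 512
5817 = 11*512 + 185
512 = 2*185 + 142
185 = 1*142 + 43
142 = 3*43 + 13
43 = 3*13 + 4
13 = 3*4 + 1
4 = 4*1 + 0
gcd(5817, 6329) = 1, so the inverse exists.
Bézout: 1 = 1352*6329 − 1471*5817.
So 5817⁻¹ ≡ −1471 ≡ 4858 (mod 6329).

4858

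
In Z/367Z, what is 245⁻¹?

3

Run the extended Euclidean algorithm:
367 = 1·245 + 122
245 = 2·122 + 1
122 = 122·1 + 0
gcd(245, 367) = 1, so the inverse exists.
Back-substitute for 1:
1 = 1·245 − 2·122
  = −2·367 + 3·245
So 245⁻¹ ≡ 3 (mod 367).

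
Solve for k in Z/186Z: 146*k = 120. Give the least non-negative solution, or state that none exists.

gcd(146, 186) = 2, and 2 | 120, so solutions exist.
Divide through by 2: 73*k ≡ 60 (mod 93).
73⁻¹ ≡ 79 (mod 93).
k ≡ 79*60 ≡ 90 (mod 93).
The smallest non-negative solution is k = 90.

90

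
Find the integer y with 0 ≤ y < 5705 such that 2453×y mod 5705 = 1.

4177

Apply the Euclidean algorithm and back-substitute:
5705 = 2·2453 + 799
2453 = 3·799 + 56
799 = 14·56 + 15
56 = 3·15 + 11
15 = 1·11 + 4
11 = 2·4 + 3
4 = 1·3 + 1
3 = 3·1 + 0
gcd(2453, 5705) = 1, so the inverse exists.
Bézout: 1 = 657·5705 − 1528·2453.
So 2453⁻¹ ≡ −1528 ≡ 4177 (mod 5705).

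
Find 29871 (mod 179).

157

29871 = 166*179 + 157, so 29871 ≡ 157 (mod 179).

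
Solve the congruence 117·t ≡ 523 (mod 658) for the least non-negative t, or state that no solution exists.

505

gcd(117, 658) = 1, so a unique solution mod 658 exists.
117⁻¹ ≡ 45 (mod 658).
t ≡ 45·523 ≡ 505 (mod 658).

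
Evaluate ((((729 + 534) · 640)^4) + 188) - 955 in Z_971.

729 + 534 = 1263 ≡ 292 (mod 971)
292 · 640 = 186880 ≡ 448 (mod 971)
(448)^4 ≡ 401 (mod 971)
401 + 188 = 589
589 - 955 = -366 ≡ 605 (mod 971)

605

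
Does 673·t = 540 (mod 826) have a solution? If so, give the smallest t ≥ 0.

gcd(673, 826) = 1, so a unique solution mod 826 exists.
673⁻¹ ≡ 799 (mod 826).
t ≡ 799·540 ≡ 288 (mod 826).

288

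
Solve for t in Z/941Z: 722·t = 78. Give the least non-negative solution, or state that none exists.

gcd(722, 941) = 1, so a unique solution mod 941 exists.
722⁻¹ ≡ 666 (mod 941).
t ≡ 666·78 ≡ 193 (mod 941).

193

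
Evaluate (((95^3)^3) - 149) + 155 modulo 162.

59

(95)^3 ≡ 71 (mod 162)
(71)^3 ≡ 53 (mod 162)
53 - 149 = -96 ≡ 66 (mod 162)
66 + 155 = 221 ≡ 59 (mod 162)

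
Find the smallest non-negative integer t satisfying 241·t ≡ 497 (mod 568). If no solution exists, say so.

497

gcd(241, 568) = 1, so a unique solution mod 568 exists.
241⁻¹ ≡ 33 (mod 568).
t ≡ 33·497 ≡ 497 (mod 568).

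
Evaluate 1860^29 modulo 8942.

8064

By square-and-multiply:
29 in binary is 11101, i.e. 29 = 16 + 8 + 4 + 1.
1860^1 ≡ 1860 (mod 8942)
1860^2 ≡ 1860^2 = 3459600 ≡ 7988 (mod 8942)
1860^4 ≡ 7988^2 = 63808144 ≡ 6974 (mod 8942)
1860^8 ≡ 6974^2 = 48636676 ≡ 1138 (mod 8942)
1860^16 ≡ 1138^2 = 1295044 ≡ 7396 (mod 8942)
1860^29 = 1860^16 × 1860^8 × 1860^4 × 1860^1 ≡ 7396 × 1138 × 6974 × 1860 (mod 8942).
Accumulate the product:
7396 × 1138 = 8416648 ≡ 2226
2226 × 6974 = 15524124 ≡ 812
812 × 1860 = 1510320 ≡ 8064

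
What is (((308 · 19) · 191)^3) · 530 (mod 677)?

308 · 19 = 5852 ≡ 436 (mod 677)
436 · 191 = 83276 ≡ 5 (mod 677)
(5)^3 ≡ 125 (mod 677)
125 · 530 = 66250 ≡ 581 (mod 677)

581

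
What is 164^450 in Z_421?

450 in binary is 111000010, i.e. 450 = 256 + 128 + 64 + 2.
164^1 ≡ 164 (mod 421)
164^2 ≡ 164^2 = 26896 ≡ 373 (mod 421)
164^4 ≡ 373^2 = 139129 ≡ 199 (mod 421)
164^8 ≡ 199^2 = 39601 ≡ 27 (mod 421)
164^16 ≡ 27^2 = 729 ≡ 308 (mod 421)
164^32 ≡ 308^2 = 94864 ≡ 139 (mod 421)
164^64 ≡ 139^2 = 19321 ≡ 376 (mod 421)
164^128 ≡ 376^2 = 141376 ≡ 341 (mod 421)
164^256 ≡ 341^2 = 116281 ≡ 85 (mod 421)
164^450 = 164^256 * 164^128 * 164^64 * 164^2 ≡ 85 * 341 * 376 * 373 (mod 421).
Accumulate the product:
85 * 341 = 28985 ≡ 357
357 * 376 = 134232 ≡ 354
354 * 373 = 132042 ≡ 269

269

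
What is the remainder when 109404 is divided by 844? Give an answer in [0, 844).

109404 = 129*844 + 528, so 109404 ≡ 528 (mod 844).

528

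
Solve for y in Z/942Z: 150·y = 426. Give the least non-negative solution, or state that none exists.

141

gcd(150, 942) = 6, and 6 | 426, so solutions exist.
Divide through by 6: 25·y mod 157 = 71.
25⁻¹ ≡ 44 (mod 157).
y ≡ 44·71 ≡ 141 (mod 157).
The smallest non-negative solution is y = 141.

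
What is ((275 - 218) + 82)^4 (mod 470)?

251

275 - 218 = 57
57 + 82 = 139
(139)^4 ≡ 251 (mod 470)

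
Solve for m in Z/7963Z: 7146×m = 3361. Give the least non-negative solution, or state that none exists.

gcd(7146, 7963) = 1, so a unique solution mod 7963 exists.
7146⁻¹ ≡ 3616 (mod 7963).
m ≡ 3616×3361 ≡ 1838 (mod 7963).

1838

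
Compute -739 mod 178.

151

-739 = -5×178 + 151, so -739 ≡ 151 (mod 178).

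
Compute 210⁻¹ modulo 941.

941 = 4·210 + 101
210 = 2·101 + 8
101 = 12·8 + 5
8 = 1·5 + 3
5 = 1·3 + 2
3 = 1·2 + 1
2 = 2·1 + 0
gcd(210, 941) = 1, so the inverse exists.
Back-substitute for 1:
1 = 1·3 − 1·2
  = −1·5 + 2·3
  = 2·8 − 3·5
  = −3·101 + 38·8
  = 38·210 − 79·101
  = −79·941 + 354·210
So 210⁻¹ ≡ 354 (mod 941).

354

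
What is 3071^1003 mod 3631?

616

Using repeated squaring:
1003 in binary is 1111101011, i.e. 1003 = 512 + 256 + 128 + 64 + 32 + 8 + 2 + 1.
3071^1 ≡ 3071 (mod 3631)
3071^2 ≡ 3071^2 = 9431041 ≡ 1334 (mod 3631)
3071^4 ≡ 1334^2 = 1779556 ≡ 366 (mod 3631)
3071^8 ≡ 366^2 = 133956 ≡ 3240 (mod 3631)
3071^16 ≡ 3240^2 = 10497600 ≡ 379 (mod 3631)
3071^32 ≡ 379^2 = 143641 ≡ 2032 (mod 3631)
3071^64 ≡ 2032^2 = 4129024 ≡ 577 (mod 3631)
3071^128 ≡ 577^2 = 332929 ≡ 2508 (mod 3631)
3071^256 ≡ 2508^2 = 6290064 ≡ 1172 (mod 3631)
3071^512 ≡ 1172^2 = 1373584 ≡ 1066 (mod 3631)
3071^1003 = 3071^512 × 3071^256 × 3071^128 × 3071^64 × 3071^32 × 3071^8 × 3071^2 × 3071^1 ≡ 1066 × 1172 × 2508 × 577 × 2032 × 3240 × 1334 × 3071 (mod 3631).
Accumulate the product:
1066 × 1172 = 1249352 ≡ 288
288 × 2508 = 722304 ≡ 3366
3366 × 577 = 1942182 ≡ 3228
3228 × 2032 = 6559296 ≡ 1710
1710 × 3240 = 5540400 ≡ 3125
3125 × 1334 = 4168750 ≡ 362
362 × 3071 = 1111702 ≡ 616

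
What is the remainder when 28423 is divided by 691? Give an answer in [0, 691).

92

28423 = 41·691 + 92, so 28423 ≡ 92 (mod 691).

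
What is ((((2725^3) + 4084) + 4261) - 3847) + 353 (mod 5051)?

1672

(2725)^3 ≡ 1872 (mod 5051)
1872 + 4084 = 5956 ≡ 905 (mod 5051)
905 + 4261 = 5166 ≡ 115 (mod 5051)
115 - 3847 = -3732 ≡ 1319 (mod 5051)
1319 + 353 = 1672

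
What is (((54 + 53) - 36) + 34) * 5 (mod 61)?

37

54 + 53 = 107 ≡ 46 (mod 61)
46 - 36 = 10
10 + 34 = 44
44 * 5 = 220 ≡ 37 (mod 61)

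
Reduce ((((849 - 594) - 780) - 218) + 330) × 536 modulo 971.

20

849 - 594 = 255
255 - 780 = -525 ≡ 446 (mod 971)
446 - 218 = 228
228 + 330 = 558
558 × 536 = 299088 ≡ 20 (mod 971)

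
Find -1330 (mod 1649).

-1330 = -1*1649 + 319, so -1330 ≡ 319 (mod 1649).

319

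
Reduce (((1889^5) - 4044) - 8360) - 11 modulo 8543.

(1889)^5 ≡ 6814 (mod 8543)
6814 - 4044 = 2770
2770 - 8360 = -5590 ≡ 2953 (mod 8543)
2953 - 11 = 2942

2942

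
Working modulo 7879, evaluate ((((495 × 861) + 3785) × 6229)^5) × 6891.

660

495 × 861 = 426195 ≡ 729 (mod 7879)
729 + 3785 = 4514
4514 × 6229 = 28117706 ≡ 5434 (mod 7879)
(5434)^5 ≡ 6092 (mod 7879)
6092 × 6891 = 41979972 ≡ 660 (mod 7879)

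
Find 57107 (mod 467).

133

57107 = 122×467 + 133, so 57107 ≡ 133 (mod 467).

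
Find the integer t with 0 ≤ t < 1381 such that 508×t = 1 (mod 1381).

1381 = 2*508 + 365
508 = 1*365 + 143
365 = 2*143 + 79
143 = 1*79 + 64
79 = 1*64 + 15
64 = 4*15 + 4
15 = 3*4 + 3
4 = 1*3 + 1
3 = 3*1 + 0
gcd(508, 1381) = 1, so the inverse exists.
Bézout: 1 = −135*1381 + 367*508.
So 508⁻¹ ≡ 367 (mod 1381).

367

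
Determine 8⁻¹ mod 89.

Run the extended Euclidean algorithm:
89 = 11*8 + 1
8 = 8*1 + 0
gcd(8, 89) = 1, so the inverse exists.
Back-substitute for 1:
1 = 1*89 − 11*8
So 8⁻¹ ≡ −11 ≡ 78 (mod 89).

78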